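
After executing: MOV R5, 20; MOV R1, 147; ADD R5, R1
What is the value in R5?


Register state trace:
  MOV R5, 20  → R5 = 20
  MOV R1, 147  → R1 = 147
  ADD R5, R1  → R5 = 20 + 147 = 167
Final: R5 = 167

167


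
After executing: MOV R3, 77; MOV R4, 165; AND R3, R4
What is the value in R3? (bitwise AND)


Register state trace:
  MOV R3, 77  → R3 = 77 (0b01001101)
  MOV R4, 165  → R4 = 165 (0b10100101)
  AND R3, R4  → R3 = 77 AND 165 = 5 (0b00000101)
Final: R3 = 5

5


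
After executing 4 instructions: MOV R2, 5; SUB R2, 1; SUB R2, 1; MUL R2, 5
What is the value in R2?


Register state trace:
  MOV R2, 5  → R2 = 5
  SUB R2, 1  → R2 = 5 - 1 = 4
  SUB R2, 1  → R2 = 4 - 1 = 3
  MUL R2, 5  → R2 = 3 * 5 = 15
Final: R2 = 15

15


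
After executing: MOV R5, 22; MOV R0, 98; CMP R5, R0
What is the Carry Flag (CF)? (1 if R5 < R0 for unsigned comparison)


Register state trace:
  MOV R5, 22  → R5 = 22
  MOV R0, 98  → R0 = 98
  CMP R5, R0  → unsigned 22 - 98: borrow occurs
  22 < 98, so CF = 1
CF = 1

1


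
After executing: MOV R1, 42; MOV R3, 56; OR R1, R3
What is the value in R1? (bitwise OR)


Register state trace:
  MOV R1, 42  → R1 = 42 (0b00101010)
  MOV R3, 56  → R3 = 56 (0b00111000)
  OR R1, R3   → R1 = 42 OR 56 = 58 (0b00111010)
Final: R1 = 58

58


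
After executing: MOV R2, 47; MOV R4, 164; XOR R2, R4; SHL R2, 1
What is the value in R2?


Register state trace:
  MOV R2, 47  → R2 = 47 (0b00101111)
  MOV R4, 164  → R4 = 164 (0b10100100)
  XOR R2, R4  → R2 = 47 XOR 164 = 139 (0b10001011)
  SHL R2, 1  → R2 = 139 << 1 = 278
Final: R2 = 278

278


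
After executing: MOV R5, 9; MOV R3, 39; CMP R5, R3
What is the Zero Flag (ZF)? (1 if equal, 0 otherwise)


Register state trace:
  MOV R5, 9  → R5 = 9
  MOV R3, 39  → R3 = 39
  CMP R5, R3  → computes 9 - 39 = -30
  Result is nonzero, so values are not equal
ZF = 0

0


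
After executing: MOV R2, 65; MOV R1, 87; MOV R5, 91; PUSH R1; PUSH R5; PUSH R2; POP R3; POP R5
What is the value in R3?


Stack trace (top is rightmost):
  MOV R2, 65  → R2 = 65
  MOV R1, 87  → R1 = 87
  MOV R5, 91  → R5 = 91
  PUSH R1  → stack: [87]
  PUSH R5  → stack: [87, 91]
  PUSH R2  → stack: [87, 91, 65]
  POP R3  → R3 = 65, stack: [87, 91]
  POP R5  → R5 = 91, stack: [87]
Final: R3 = 65

65


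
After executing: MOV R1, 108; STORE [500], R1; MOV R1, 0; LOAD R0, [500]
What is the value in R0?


Register and memory trace:
  MOV R1, 108  → R1 = 108
  STORE [500], R1  → mem[500] = 108
  MOV R1, 0  → R1 = 0
  LOAD R0, [500]  → R0 = mem[500] = 108
Final: R0 = 108

108


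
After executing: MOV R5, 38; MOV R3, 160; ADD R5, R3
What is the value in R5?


Register state trace:
  MOV R5, 38  → R5 = 38
  MOV R3, 160  → R3 = 160
  ADD R5, R3  → R5 = 38 + 160 = 198
Final: R5 = 198

198


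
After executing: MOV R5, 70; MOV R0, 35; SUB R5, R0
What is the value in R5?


Register state trace:
  MOV R5, 70  → R5 = 70
  MOV R0, 35  → R0 = 35
  SUB R5, R0  → R5 = 70 - 35 = 35
Final: R5 = 35

35


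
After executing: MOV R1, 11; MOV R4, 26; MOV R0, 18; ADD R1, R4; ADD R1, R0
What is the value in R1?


Register state trace:
  MOV R1, 11  → R1 = 11
  MOV R4, 26  → R4 = 26
  MOV R0, 18  → R0 = 18
  ADD R1, R4  → R1 = 11 + 26 = 37
  ADD R1, R0  → R1 = 37 + 18 = 55
Final: R1 = 55

55


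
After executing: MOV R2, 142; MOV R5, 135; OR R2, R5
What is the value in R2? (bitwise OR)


Register state trace:
  MOV R2, 142  → R2 = 142 (0b10001110)
  MOV R5, 135  → R5 = 135 (0b10000111)
  OR R2, R5   → R2 = 142 OR 135 = 143 (0b10001111)
Final: R2 = 143

143


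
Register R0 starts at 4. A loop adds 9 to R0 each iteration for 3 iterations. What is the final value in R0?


Starting value: R0 = 4
  Iter 1: R0 = 4 + 9 = 13
  Iter 2: R0 = 13 + 9 = 22
  Iter 3: R0 = 22 + 9 = 31
Final: R0 = 31

31


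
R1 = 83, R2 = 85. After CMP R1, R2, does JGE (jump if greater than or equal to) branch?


Trace:
  R1 = 83, R2 = 85
  CMP R1, R2  → compares 83 vs 85
  JGE checks: is 83 greater than or equal to 85?
  83 < 85, so condition is false
Branch taken: No

No


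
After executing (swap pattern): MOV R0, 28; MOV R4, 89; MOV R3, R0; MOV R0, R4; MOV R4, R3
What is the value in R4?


Register state trace (swap pattern):
  MOV R0, 28  → R0 = 28
  MOV R4, 89  → R4 = 89
  MOV R3, R0  → R3 = 28  (save R0)
  MOV R0, R4  → R0 = 89  (R0 gets R4's value)
  MOV R4, R3  → R4 = 28  (R4 gets saved value)
Final: R4 = 28

28


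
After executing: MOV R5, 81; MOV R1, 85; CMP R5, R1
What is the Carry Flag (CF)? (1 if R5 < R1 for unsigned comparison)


Register state trace:
  MOV R5, 81  → R5 = 81
  MOV R1, 85  → R1 = 85
  CMP R5, R1  → unsigned 81 - 85: borrow occurs
  81 < 85, so CF = 1
CF = 1

1


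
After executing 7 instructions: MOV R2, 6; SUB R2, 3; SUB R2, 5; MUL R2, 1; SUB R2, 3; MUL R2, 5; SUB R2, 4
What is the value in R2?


Register state trace:
  MOV R2, 6  → R2 = 6
  SUB R2, 3  → R2 = 6 - 3 = 3
  SUB R2, 5  → R2 = 3 - 5 = -2
  MUL R2, 1  → R2 = -2 * 1 = -2
  SUB R2, 3  → R2 = -2 - 3 = -5
  MUL R2, 5  → R2 = -5 * 5 = -25
  SUB R2, 4  → R2 = -25 - 4 = -29
Final: R2 = -29

-29


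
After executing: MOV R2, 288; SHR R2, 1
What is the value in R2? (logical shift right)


Register state trace:
  MOV R2, 288  → R2 = 288
  SHR R2, 1  → R2 = 288 >> 1 = 288 // 2^1 = 144
Final: R2 = 144

144


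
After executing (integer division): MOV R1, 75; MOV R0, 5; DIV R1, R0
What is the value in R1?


Register state trace:
  MOV R1, 75  → R1 = 75
  MOV R0, 5  → R0 = 5
  DIV R1, R0  → R1 = 75 // 5 = 15
Final: R1 = 15

15


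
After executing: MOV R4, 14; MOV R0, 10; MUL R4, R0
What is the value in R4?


Register state trace:
  MOV R4, 14  → R4 = 14
  MOV R0, 10  → R0 = 10
  MUL R4, R0  → R4 = 14 * 10 = 140
Final: R4 = 140

140


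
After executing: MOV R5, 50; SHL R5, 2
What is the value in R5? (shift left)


Register state trace:
  MOV R5, 50  → R5 = 50
  SHL R5, 2  → R5 = 50 << 2 = 50 * 2^2 = 200
Final: R5 = 200

200


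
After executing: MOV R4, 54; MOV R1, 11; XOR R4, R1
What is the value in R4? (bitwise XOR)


Register state trace:
  MOV R4, 54  → R4 = 54 (0b00110110)
  MOV R1, 11  → R1 = 11 (0b00001011)
  XOR R4, R1  → R4 = 54 XOR 11 = 61 (0b00111101)
Final: R4 = 61

61


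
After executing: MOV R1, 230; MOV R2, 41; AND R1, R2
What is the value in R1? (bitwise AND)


Register state trace:
  MOV R1, 230  → R1 = 230 (0b11100110)
  MOV R2, 41  → R2 = 41 (0b00101001)
  AND R1, R2  → R1 = 230 AND 41 = 32 (0b00100000)
Final: R1 = 32

32


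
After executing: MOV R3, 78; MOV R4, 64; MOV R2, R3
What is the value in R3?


Register state trace:
  MOV R3, 78  → R3 = 78
  MOV R4, 64  → R4 = 64
  MOV R2, R3  → R2 = 78
Final: R3 = 78

78


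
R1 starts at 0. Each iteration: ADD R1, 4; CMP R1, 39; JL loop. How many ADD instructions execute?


Loop trace (R1 starts at 0, target 39, step 4):
  ADD #1: R1 = 0 + 4 = 4  → 4 < 39, loop
  ADD #2: R1 = 4 + 4 = 8  → 8 < 39, loop
  ADD #3: R1 = 8 + 4 = 12  → 12 < 39, loop
  ADD #4: R1 = 12 + 4 = 16  → 16 < 39, loop
  ADD #5: R1 = 16 + 4 = 20  → 20 < 39, loop
  ADD #6: R1 = 20 + 4 = 24  → 24 < 39, loop
  ADD #7: R1 = 24 + 4 = 28  → 28 < 39, loop
  ADD #8: R1 = 28 + 4 = 32  → 32 < 39, loop
  ADD #9: R1 = 32 + 4 = 36  → 36 < 39, loop
  ADD #10: R1 = 36 + 4 = 40  → 40 >= 39, exit
Total ADD instructions: 10

10


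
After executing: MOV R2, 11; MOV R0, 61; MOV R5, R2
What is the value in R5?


Register state trace:
  MOV R2, 11  → R2 = 11
  MOV R0, 61  → R0 = 61
  MOV R5, R2  → R5 = 11
Final: R5 = 11

11


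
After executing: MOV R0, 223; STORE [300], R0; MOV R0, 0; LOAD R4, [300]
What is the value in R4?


Register and memory trace:
  MOV R0, 223  → R0 = 223
  STORE [300], R0  → mem[300] = 223
  MOV R0, 0  → R0 = 0
  LOAD R4, [300]  → R4 = mem[300] = 223
Final: R4 = 223

223


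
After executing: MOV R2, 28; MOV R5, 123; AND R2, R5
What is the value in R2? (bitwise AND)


Register state trace:
  MOV R2, 28  → R2 = 28 (0b00011100)
  MOV R5, 123  → R5 = 123 (0b01111011)
  AND R2, R5  → R2 = 28 AND 123 = 24 (0b00011000)
Final: R2 = 24

24


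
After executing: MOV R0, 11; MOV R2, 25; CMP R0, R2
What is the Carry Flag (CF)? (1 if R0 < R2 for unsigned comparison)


Register state trace:
  MOV R0, 11  → R0 = 11
  MOV R2, 25  → R2 = 25
  CMP R0, R2  → unsigned 11 - 25: borrow occurs
  11 < 25, so CF = 1
CF = 1

1


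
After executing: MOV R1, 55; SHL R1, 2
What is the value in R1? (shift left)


Register state trace:
  MOV R1, 55  → R1 = 55
  SHL R1, 2  → R1 = 55 << 2 = 55 * 2^2 = 220
Final: R1 = 220

220


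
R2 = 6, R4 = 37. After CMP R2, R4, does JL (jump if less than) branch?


Trace:
  R2 = 6, R4 = 37
  CMP R2, R4  → compares 6 vs 37
  JL checks: is 6 less than 37?
  6 < 37, so condition is true
Branch taken: Yes

Yes


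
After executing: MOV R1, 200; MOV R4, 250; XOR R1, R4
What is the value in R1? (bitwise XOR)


Register state trace:
  MOV R1, 200  → R1 = 200 (0b11001000)
  MOV R4, 250  → R4 = 250 (0b11111010)
  XOR R1, R4  → R1 = 200 XOR 250 = 50 (0b00110010)
Final: R1 = 50

50


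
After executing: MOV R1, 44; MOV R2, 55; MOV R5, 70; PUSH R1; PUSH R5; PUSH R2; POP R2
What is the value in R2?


Stack trace (top is rightmost):
  MOV R1, 44  → R1 = 44
  MOV R2, 55  → R2 = 55
  MOV R5, 70  → R5 = 70
  PUSH R1  → stack: [44]
  PUSH R5  → stack: [44, 70]
  PUSH R2  → stack: [44, 70, 55]
  POP R2  → R2 = 55, stack: [44, 70]
Final: R2 = 55

55


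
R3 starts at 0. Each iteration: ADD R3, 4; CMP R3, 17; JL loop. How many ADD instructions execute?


Loop trace (R3 starts at 0, target 17, step 4):
  ADD #1: R3 = 0 + 4 = 4  → 4 < 17, loop
  ADD #2: R3 = 4 + 4 = 8  → 8 < 17, loop
  ADD #3: R3 = 8 + 4 = 12  → 12 < 17, loop
  ADD #4: R3 = 12 + 4 = 16  → 16 < 17, loop
  ADD #5: R3 = 16 + 4 = 20  → 20 >= 17, exit
Total ADD instructions: 5

5


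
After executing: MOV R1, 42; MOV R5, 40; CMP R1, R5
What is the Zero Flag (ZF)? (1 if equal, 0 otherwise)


Register state trace:
  MOV R1, 42  → R1 = 42
  MOV R5, 40  → R5 = 40
  CMP R1, R5  → computes 42 - 40 = 2
  Result is nonzero, so values are not equal
ZF = 0

0


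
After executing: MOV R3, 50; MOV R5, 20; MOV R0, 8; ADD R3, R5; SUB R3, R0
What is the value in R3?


Register state trace:
  MOV R3, 50  → R3 = 50
  MOV R5, 20  → R5 = 20
  MOV R0, 8  → R0 = 8
  ADD R3, R5  → R3 = 50 + 20 = 70
  SUB R3, R0  → R3 = 70 - 8 = 62
Final: R3 = 62

62


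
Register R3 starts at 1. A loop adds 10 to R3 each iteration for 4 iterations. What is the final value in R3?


Starting value: R3 = 1
  Iter 1: R3 = 1 + 10 = 11
  Iter 2: R3 = 11 + 10 = 21
  Iter 3: R3 = 21 + 10 = 31
  Iter 4: R3 = 31 + 10 = 41
Final: R3 = 41

41


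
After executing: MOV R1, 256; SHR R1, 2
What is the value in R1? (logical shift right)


Register state trace:
  MOV R1, 256  → R1 = 256
  SHR R1, 2  → R1 = 256 >> 2 = 256 // 2^2 = 64
Final: R1 = 64

64


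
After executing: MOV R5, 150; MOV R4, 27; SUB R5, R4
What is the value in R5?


Register state trace:
  MOV R5, 150  → R5 = 150
  MOV R4, 27  → R4 = 27
  SUB R5, R4  → R5 = 150 - 27 = 123
Final: R5 = 123

123


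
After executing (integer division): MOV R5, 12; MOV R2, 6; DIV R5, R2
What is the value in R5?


Register state trace:
  MOV R5, 12  → R5 = 12
  MOV R2, 6  → R2 = 6
  DIV R5, R2  → R5 = 12 // 6 = 2
Final: R5 = 2

2


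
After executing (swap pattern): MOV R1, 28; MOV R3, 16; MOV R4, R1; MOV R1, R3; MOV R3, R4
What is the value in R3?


Register state trace (swap pattern):
  MOV R1, 28  → R1 = 28
  MOV R3, 16  → R3 = 16
  MOV R4, R1  → R4 = 28  (save R1)
  MOV R1, R3  → R1 = 16  (R1 gets R3's value)
  MOV R3, R4  → R3 = 28  (R3 gets saved value)
Final: R3 = 28

28


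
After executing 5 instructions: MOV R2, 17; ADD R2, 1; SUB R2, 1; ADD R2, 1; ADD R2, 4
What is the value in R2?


Register state trace:
  MOV R2, 17  → R2 = 17
  ADD R2, 1  → R2 = 17 + 1 = 18
  SUB R2, 1  → R2 = 18 - 1 = 17
  ADD R2, 1  → R2 = 17 + 1 = 18
  ADD R2, 4  → R2 = 18 + 4 = 22
Final: R2 = 22

22


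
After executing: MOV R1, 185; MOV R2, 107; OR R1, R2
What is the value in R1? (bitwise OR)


Register state trace:
  MOV R1, 185  → R1 = 185 (0b10111001)
  MOV R2, 107  → R2 = 107 (0b01101011)
  OR R1, R2   → R1 = 185 OR 107 = 251 (0b11111011)
Final: R1 = 251

251


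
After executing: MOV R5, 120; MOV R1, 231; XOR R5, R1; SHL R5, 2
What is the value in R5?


Register state trace:
  MOV R5, 120  → R5 = 120 (0b01111000)
  MOV R1, 231  → R1 = 231 (0b11100111)
  XOR R5, R1  → R5 = 120 XOR 231 = 159 (0b10011111)
  SHL R5, 2  → R5 = 159 << 2 = 636
Final: R5 = 636

636


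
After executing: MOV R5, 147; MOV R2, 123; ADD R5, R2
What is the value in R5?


Register state trace:
  MOV R5, 147  → R5 = 147
  MOV R2, 123  → R2 = 123
  ADD R5, R2  → R5 = 147 + 123 = 270
Final: R5 = 270

270


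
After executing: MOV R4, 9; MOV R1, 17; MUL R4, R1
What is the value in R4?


Register state trace:
  MOV R4, 9  → R4 = 9
  MOV R1, 17  → R1 = 17
  MUL R4, R1  → R4 = 9 * 17 = 153
Final: R4 = 153

153


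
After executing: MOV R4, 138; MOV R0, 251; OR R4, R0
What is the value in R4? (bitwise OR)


Register state trace:
  MOV R4, 138  → R4 = 138 (0b10001010)
  MOV R0, 251  → R0 = 251 (0b11111011)
  OR R4, R0   → R4 = 138 OR 251 = 251 (0b11111011)
Final: R4 = 251

251


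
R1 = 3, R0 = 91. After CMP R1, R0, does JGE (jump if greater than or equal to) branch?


Trace:
  R1 = 3, R0 = 91
  CMP R1, R0  → compares 3 vs 91
  JGE checks: is 3 greater than or equal to 91?
  3 < 91, so condition is false
Branch taken: No

No


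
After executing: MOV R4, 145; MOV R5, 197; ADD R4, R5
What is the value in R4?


Register state trace:
  MOV R4, 145  → R4 = 145
  MOV R5, 197  → R5 = 197
  ADD R4, R5  → R4 = 145 + 197 = 342
Final: R4 = 342

342


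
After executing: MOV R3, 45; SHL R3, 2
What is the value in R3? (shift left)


Register state trace:
  MOV R3, 45  → R3 = 45
  SHL R3, 2  → R3 = 45 << 2 = 45 * 2^2 = 180
Final: R3 = 180

180


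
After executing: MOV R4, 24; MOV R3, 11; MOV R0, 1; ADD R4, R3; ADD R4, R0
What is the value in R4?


Register state trace:
  MOV R4, 24  → R4 = 24
  MOV R3, 11  → R3 = 11
  MOV R0, 1  → R0 = 1
  ADD R4, R3  → R4 = 24 + 11 = 35
  ADD R4, R0  → R4 = 35 + 1 = 36
Final: R4 = 36

36


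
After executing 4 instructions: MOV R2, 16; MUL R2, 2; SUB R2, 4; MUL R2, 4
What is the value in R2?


Register state trace:
  MOV R2, 16  → R2 = 16
  MUL R2, 2  → R2 = 16 * 2 = 32
  SUB R2, 4  → R2 = 32 - 4 = 28
  MUL R2, 4  → R2 = 28 * 4 = 112
Final: R2 = 112

112


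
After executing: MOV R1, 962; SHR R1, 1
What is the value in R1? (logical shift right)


Register state trace:
  MOV R1, 962  → R1 = 962
  SHR R1, 1  → R1 = 962 >> 1 = 962 // 2^1 = 481
Final: R1 = 481

481


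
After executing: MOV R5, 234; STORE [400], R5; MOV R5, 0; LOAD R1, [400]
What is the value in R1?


Register and memory trace:
  MOV R5, 234  → R5 = 234
  STORE [400], R5  → mem[400] = 234
  MOV R5, 0  → R5 = 0
  LOAD R1, [400]  → R1 = mem[400] = 234
Final: R1 = 234

234


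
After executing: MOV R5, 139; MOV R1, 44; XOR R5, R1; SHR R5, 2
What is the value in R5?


Register state trace:
  MOV R5, 139  → R5 = 139 (0b10001011)
  MOV R1, 44  → R1 = 44 (0b00101100)
  XOR R5, R1  → R5 = 139 XOR 44 = 167 (0b10100111)
  SHR R5, 2  → R5 = 167 >> 2 = 41
Final: R5 = 41

41


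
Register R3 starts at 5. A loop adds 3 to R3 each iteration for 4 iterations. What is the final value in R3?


Starting value: R3 = 5
  Iter 1: R3 = 5 + 3 = 8
  Iter 2: R3 = 8 + 3 = 11
  Iter 3: R3 = 11 + 3 = 14
  Iter 4: R3 = 14 + 3 = 17
Final: R3 = 17

17


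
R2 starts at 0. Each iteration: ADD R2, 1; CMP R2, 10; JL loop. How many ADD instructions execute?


Loop trace (R2 starts at 0, target 10, step 1):
  ADD #1: R2 = 0 + 1 = 1  → 1 < 10, loop
  ADD #2: R2 = 1 + 1 = 2  → 2 < 10, loop
  ADD #3: R2 = 2 + 1 = 3  → 3 < 10, loop
  ADD #4: R2 = 3 + 1 = 4  → 4 < 10, loop
  ADD #5: R2 = 4 + 1 = 5  → 5 < 10, loop
  ADD #6: R2 = 5 + 1 = 6  → 6 < 10, loop
  ADD #7: R2 = 6 + 1 = 7  → 7 < 10, loop
  ADD #8: R2 = 7 + 1 = 8  → 8 < 10, loop
  ADD #9: R2 = 8 + 1 = 9  → 9 < 10, loop
  ADD #10: R2 = 9 + 1 = 10  → 10 >= 10, exit
Total ADD instructions: 10

10


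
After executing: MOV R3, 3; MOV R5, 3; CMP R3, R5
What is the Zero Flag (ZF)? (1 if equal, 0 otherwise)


Register state trace:
  MOV R3, 3  → R3 = 3
  MOV R5, 3  → R5 = 3
  CMP R3, R5  → computes 3 - 3 = 0
  Result is zero, so values are equal
ZF = 1

1


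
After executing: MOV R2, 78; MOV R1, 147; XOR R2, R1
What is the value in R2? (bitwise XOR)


Register state trace:
  MOV R2, 78  → R2 = 78 (0b01001110)
  MOV R1, 147  → R1 = 147 (0b10010011)
  XOR R2, R1  → R2 = 78 XOR 147 = 221 (0b11011101)
Final: R2 = 221

221


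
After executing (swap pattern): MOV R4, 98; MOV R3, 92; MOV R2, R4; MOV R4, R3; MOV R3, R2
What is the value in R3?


Register state trace (swap pattern):
  MOV R4, 98  → R4 = 98
  MOV R3, 92  → R3 = 92
  MOV R2, R4  → R2 = 98  (save R4)
  MOV R4, R3  → R4 = 92  (R4 gets R3's value)
  MOV R3, R2  → R3 = 98  (R3 gets saved value)
Final: R3 = 98

98


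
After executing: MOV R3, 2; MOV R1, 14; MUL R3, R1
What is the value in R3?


Register state trace:
  MOV R3, 2  → R3 = 2
  MOV R1, 14  → R1 = 14
  MUL R3, R1  → R3 = 2 * 14 = 28
Final: R3 = 28

28


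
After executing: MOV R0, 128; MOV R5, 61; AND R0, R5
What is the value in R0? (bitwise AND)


Register state trace:
  MOV R0, 128  → R0 = 128 (0b10000000)
  MOV R5, 61  → R5 = 61 (0b00111101)
  AND R0, R5  → R0 = 128 AND 61 = 0 (0b00000000)
Final: R0 = 0

0


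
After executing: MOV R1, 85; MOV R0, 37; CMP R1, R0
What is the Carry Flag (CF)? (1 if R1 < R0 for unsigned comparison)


Register state trace:
  MOV R1, 85  → R1 = 85
  MOV R0, 37  → R0 = 37
  CMP R1, R0  → unsigned 85 - 37: no borrow
  85 >= 37, so CF = 0
CF = 0

0


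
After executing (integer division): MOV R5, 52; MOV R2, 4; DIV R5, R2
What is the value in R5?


Register state trace:
  MOV R5, 52  → R5 = 52
  MOV R2, 4  → R2 = 4
  DIV R5, R2  → R5 = 52 // 4 = 13
Final: R5 = 13

13


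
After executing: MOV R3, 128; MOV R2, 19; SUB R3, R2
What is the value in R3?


Register state trace:
  MOV R3, 128  → R3 = 128
  MOV R2, 19  → R2 = 19
  SUB R3, R2  → R3 = 128 - 19 = 109
Final: R3 = 109

109


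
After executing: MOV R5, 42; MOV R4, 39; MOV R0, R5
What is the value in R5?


Register state trace:
  MOV R5, 42  → R5 = 42
  MOV R4, 39  → R4 = 39
  MOV R0, R5  → R0 = 42
Final: R5 = 42

42


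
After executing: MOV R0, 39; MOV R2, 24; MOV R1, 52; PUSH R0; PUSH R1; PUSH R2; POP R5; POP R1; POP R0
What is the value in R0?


Stack trace (top is rightmost):
  MOV R0, 39  → R0 = 39
  MOV R2, 24  → R2 = 24
  MOV R1, 52  → R1 = 52
  PUSH R0  → stack: [39]
  PUSH R1  → stack: [39, 52]
  PUSH R2  → stack: [39, 52, 24]
  POP R5  → R5 = 24, stack: [39, 52]
  POP R1  → R1 = 52, stack: [39]
  POP R0  → R0 = 39, stack: []
Final: R0 = 39

39


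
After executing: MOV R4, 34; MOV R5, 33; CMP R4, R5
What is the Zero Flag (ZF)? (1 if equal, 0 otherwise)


Register state trace:
  MOV R4, 34  → R4 = 34
  MOV R5, 33  → R5 = 33
  CMP R4, R5  → computes 34 - 33 = 1
  Result is nonzero, so values are not equal
ZF = 0

0


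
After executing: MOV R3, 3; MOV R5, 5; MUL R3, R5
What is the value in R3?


Register state trace:
  MOV R3, 3  → R3 = 3
  MOV R5, 5  → R5 = 5
  MUL R3, R5  → R3 = 3 * 5 = 15
Final: R3 = 15

15


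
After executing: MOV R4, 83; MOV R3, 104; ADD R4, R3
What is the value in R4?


Register state trace:
  MOV R4, 83  → R4 = 83
  MOV R3, 104  → R3 = 104
  ADD R4, R3  → R4 = 83 + 104 = 187
Final: R4 = 187

187


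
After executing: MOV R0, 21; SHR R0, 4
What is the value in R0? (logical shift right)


Register state trace:
  MOV R0, 21  → R0 = 21
  SHR R0, 4  → R0 = 21 >> 4 = 21 // 2^4 = 1
Final: R0 = 1

1


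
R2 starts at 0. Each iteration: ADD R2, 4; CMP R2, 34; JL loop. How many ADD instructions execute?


Loop trace (R2 starts at 0, target 34, step 4):
  ADD #1: R2 = 0 + 4 = 4  → 4 < 34, loop
  ADD #2: R2 = 4 + 4 = 8  → 8 < 34, loop
  ADD #3: R2 = 8 + 4 = 12  → 12 < 34, loop
  ADD #4: R2 = 12 + 4 = 16  → 16 < 34, loop
  ADD #5: R2 = 16 + 4 = 20  → 20 < 34, loop
  ADD #6: R2 = 20 + 4 = 24  → 24 < 34, loop
  ADD #7: R2 = 24 + 4 = 28  → 28 < 34, loop
  ADD #8: R2 = 28 + 4 = 32  → 32 < 34, loop
  ADD #9: R2 = 32 + 4 = 36  → 36 >= 34, exit
Total ADD instructions: 9

9


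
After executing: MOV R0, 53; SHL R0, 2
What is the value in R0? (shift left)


Register state trace:
  MOV R0, 53  → R0 = 53
  SHL R0, 2  → R0 = 53 << 2 = 53 * 2^2 = 212
Final: R0 = 212

212


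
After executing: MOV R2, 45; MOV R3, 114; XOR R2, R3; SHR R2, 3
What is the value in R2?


Register state trace:
  MOV R2, 45  → R2 = 45 (0b00101101)
  MOV R3, 114  → R3 = 114 (0b01110010)
  XOR R2, R3  → R2 = 45 XOR 114 = 95 (0b01011111)
  SHR R2, 3  → R2 = 95 >> 3 = 11
Final: R2 = 11

11


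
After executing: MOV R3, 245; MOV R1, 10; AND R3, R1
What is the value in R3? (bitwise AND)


Register state trace:
  MOV R3, 245  → R3 = 245 (0b11110101)
  MOV R1, 10  → R1 = 10 (0b00001010)
  AND R3, R1  → R3 = 245 AND 10 = 0 (0b00000000)
Final: R3 = 0

0


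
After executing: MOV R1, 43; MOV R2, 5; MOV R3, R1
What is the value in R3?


Register state trace:
  MOV R1, 43  → R1 = 43
  MOV R2, 5  → R2 = 5
  MOV R3, R1  → R3 = 43
Final: R3 = 43

43


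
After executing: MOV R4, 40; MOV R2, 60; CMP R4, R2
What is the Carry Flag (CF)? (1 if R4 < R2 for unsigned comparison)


Register state trace:
  MOV R4, 40  → R4 = 40
  MOV R2, 60  → R2 = 60
  CMP R4, R2  → unsigned 40 - 60: borrow occurs
  40 < 60, so CF = 1
CF = 1

1


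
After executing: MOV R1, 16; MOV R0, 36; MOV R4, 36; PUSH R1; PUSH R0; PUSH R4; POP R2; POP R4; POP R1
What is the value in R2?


Stack trace (top is rightmost):
  MOV R1, 16  → R1 = 16
  MOV R0, 36  → R0 = 36
  MOV R4, 36  → R4 = 36
  PUSH R1  → stack: [16]
  PUSH R0  → stack: [16, 36]
  PUSH R4  → stack: [16, 36, 36]
  POP R2  → R2 = 36, stack: [16, 36]
  POP R4  → R4 = 36, stack: [16]
  POP R1  → R1 = 16, stack: []
Final: R2 = 36

36


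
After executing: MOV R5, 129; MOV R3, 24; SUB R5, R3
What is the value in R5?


Register state trace:
  MOV R5, 129  → R5 = 129
  MOV R3, 24  → R3 = 24
  SUB R5, R3  → R5 = 129 - 24 = 105
Final: R5 = 105

105


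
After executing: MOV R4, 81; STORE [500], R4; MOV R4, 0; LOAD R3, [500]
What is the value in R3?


Register and memory trace:
  MOV R4, 81  → R4 = 81
  STORE [500], R4  → mem[500] = 81
  MOV R4, 0  → R4 = 0
  LOAD R3, [500]  → R3 = mem[500] = 81
Final: R3 = 81

81


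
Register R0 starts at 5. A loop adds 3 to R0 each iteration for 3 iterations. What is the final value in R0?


Starting value: R0 = 5
  Iter 1: R0 = 5 + 3 = 8
  Iter 2: R0 = 8 + 3 = 11
  Iter 3: R0 = 11 + 3 = 14
Final: R0 = 14

14


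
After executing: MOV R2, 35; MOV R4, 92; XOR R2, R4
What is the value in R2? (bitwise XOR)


Register state trace:
  MOV R2, 35  → R2 = 35 (0b00100011)
  MOV R4, 92  → R4 = 92 (0b01011100)
  XOR R2, R4  → R2 = 35 XOR 92 = 127 (0b01111111)
Final: R2 = 127

127


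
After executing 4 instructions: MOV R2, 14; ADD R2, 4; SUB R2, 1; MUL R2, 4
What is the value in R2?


Register state trace:
  MOV R2, 14  → R2 = 14
  ADD R2, 4  → R2 = 14 + 4 = 18
  SUB R2, 1  → R2 = 18 - 1 = 17
  MUL R2, 4  → R2 = 17 * 4 = 68
Final: R2 = 68

68


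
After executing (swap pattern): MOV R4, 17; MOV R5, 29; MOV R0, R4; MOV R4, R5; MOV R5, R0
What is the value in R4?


Register state trace (swap pattern):
  MOV R4, 17  → R4 = 17
  MOV R5, 29  → R5 = 29
  MOV R0, R4  → R0 = 17  (save R4)
  MOV R4, R5  → R4 = 29  (R4 gets R5's value)
  MOV R5, R0  → R5 = 17  (R5 gets saved value)
Final: R4 = 29

29


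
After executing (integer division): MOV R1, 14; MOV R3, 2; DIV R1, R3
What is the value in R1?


Register state trace:
  MOV R1, 14  → R1 = 14
  MOV R3, 2  → R3 = 2
  DIV R1, R3  → R1 = 14 // 2 = 7
Final: R1 = 7

7


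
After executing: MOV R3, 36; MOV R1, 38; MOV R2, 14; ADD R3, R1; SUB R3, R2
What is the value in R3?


Register state trace:
  MOV R3, 36  → R3 = 36
  MOV R1, 38  → R1 = 38
  MOV R2, 14  → R2 = 14
  ADD R3, R1  → R3 = 36 + 38 = 74
  SUB R3, R2  → R3 = 74 - 14 = 60
Final: R3 = 60

60


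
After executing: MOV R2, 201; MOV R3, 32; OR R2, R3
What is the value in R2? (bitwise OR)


Register state trace:
  MOV R2, 201  → R2 = 201 (0b11001001)
  MOV R3, 32  → R3 = 32 (0b00100000)
  OR R2, R3   → R2 = 201 OR 32 = 233 (0b11101001)
Final: R2 = 233

233


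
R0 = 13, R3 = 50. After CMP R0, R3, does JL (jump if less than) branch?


Trace:
  R0 = 13, R3 = 50
  CMP R0, R3  → compares 13 vs 50
  JL checks: is 13 less than 50?
  13 < 50, so condition is true
Branch taken: Yes

Yes


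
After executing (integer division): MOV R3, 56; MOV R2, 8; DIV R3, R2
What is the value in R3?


Register state trace:
  MOV R3, 56  → R3 = 56
  MOV R2, 8  → R2 = 8
  DIV R3, R2  → R3 = 56 // 8 = 7
Final: R3 = 7

7


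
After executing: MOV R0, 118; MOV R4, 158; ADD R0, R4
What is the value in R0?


Register state trace:
  MOV R0, 118  → R0 = 118
  MOV R4, 158  → R4 = 158
  ADD R0, R4  → R0 = 118 + 158 = 276
Final: R0 = 276

276


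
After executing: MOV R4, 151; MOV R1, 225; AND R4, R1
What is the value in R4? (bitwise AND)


Register state trace:
  MOV R4, 151  → R4 = 151 (0b10010111)
  MOV R1, 225  → R1 = 225 (0b11100001)
  AND R4, R1  → R4 = 151 AND 225 = 129 (0b10000001)
Final: R4 = 129

129


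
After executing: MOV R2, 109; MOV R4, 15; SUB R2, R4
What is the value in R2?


Register state trace:
  MOV R2, 109  → R2 = 109
  MOV R4, 15  → R4 = 15
  SUB R2, R4  → R2 = 109 - 15 = 94
Final: R2 = 94

94


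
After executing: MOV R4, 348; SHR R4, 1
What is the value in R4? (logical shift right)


Register state trace:
  MOV R4, 348  → R4 = 348
  SHR R4, 1  → R4 = 348 >> 1 = 348 // 2^1 = 174
Final: R4 = 174

174


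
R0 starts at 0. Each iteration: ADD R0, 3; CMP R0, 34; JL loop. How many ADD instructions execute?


Loop trace (R0 starts at 0, target 34, step 3):
  ADD #1: R0 = 0 + 3 = 3  → 3 < 34, loop
  ADD #2: R0 = 3 + 3 = 6  → 6 < 34, loop
  ADD #3: R0 = 6 + 3 = 9  → 9 < 34, loop
  ADD #4: R0 = 9 + 3 = 12  → 12 < 34, loop
  ADD #5: R0 = 12 + 3 = 15  → 15 < 34, loop
  ADD #6: R0 = 15 + 3 = 18  → 18 < 34, loop
  ADD #7: R0 = 18 + 3 = 21  → 21 < 34, loop
  ADD #8: R0 = 21 + 3 = 24  → 24 < 34, loop
  ADD #9: R0 = 24 + 3 = 27  → 27 < 34, loop
  ADD #10: R0 = 27 + 3 = 30  → 30 < 34, loop
  ADD #11: R0 = 30 + 3 = 33  → 33 < 34, loop
  ADD #12: R0 = 33 + 3 = 36  → 36 >= 34, exit
Total ADD instructions: 12

12


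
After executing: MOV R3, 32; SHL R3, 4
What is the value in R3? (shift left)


Register state trace:
  MOV R3, 32  → R3 = 32
  SHL R3, 4  → R3 = 32 << 4 = 32 * 2^4 = 512
Final: R3 = 512

512


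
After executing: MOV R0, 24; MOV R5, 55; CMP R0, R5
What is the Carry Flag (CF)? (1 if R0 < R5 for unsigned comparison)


Register state trace:
  MOV R0, 24  → R0 = 24
  MOV R5, 55  → R5 = 55
  CMP R0, R5  → unsigned 24 - 55: borrow occurs
  24 < 55, so CF = 1
CF = 1

1


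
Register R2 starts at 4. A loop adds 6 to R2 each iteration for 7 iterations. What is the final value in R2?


Starting value: R2 = 4
  Iter 1: R2 = 4 + 6 = 10
  Iter 2: R2 = 10 + 6 = 16
  Iter 3: R2 = 16 + 6 = 22
  Iter 4: R2 = 22 + 6 = 28
  Iter 5: R2 = 28 + 6 = 34
  Iter 6: R2 = 34 + 6 = 40
  Iter 7: R2 = 40 + 6 = 46
Final: R2 = 46

46


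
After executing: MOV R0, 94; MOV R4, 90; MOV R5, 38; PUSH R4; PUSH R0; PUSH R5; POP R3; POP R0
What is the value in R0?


Stack trace (top is rightmost):
  MOV R0, 94  → R0 = 94
  MOV R4, 90  → R4 = 90
  MOV R5, 38  → R5 = 38
  PUSH R4  → stack: [90]
  PUSH R0  → stack: [90, 94]
  PUSH R5  → stack: [90, 94, 38]
  POP R3  → R3 = 38, stack: [90, 94]
  POP R0  → R0 = 94, stack: [90]
Final: R0 = 94

94


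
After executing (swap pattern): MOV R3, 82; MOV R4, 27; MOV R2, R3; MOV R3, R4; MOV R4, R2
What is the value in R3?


Register state trace (swap pattern):
  MOV R3, 82  → R3 = 82
  MOV R4, 27  → R4 = 27
  MOV R2, R3  → R2 = 82  (save R3)
  MOV R3, R4  → R3 = 27  (R3 gets R4's value)
  MOV R4, R2  → R4 = 82  (R4 gets saved value)
Final: R3 = 27

27


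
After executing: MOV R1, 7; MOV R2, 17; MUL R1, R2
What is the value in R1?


Register state trace:
  MOV R1, 7  → R1 = 7
  MOV R2, 17  → R2 = 17
  MUL R1, R2  → R1 = 7 * 17 = 119
Final: R1 = 119

119


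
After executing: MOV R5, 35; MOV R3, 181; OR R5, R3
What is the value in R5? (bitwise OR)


Register state trace:
  MOV R5, 35  → R5 = 35 (0b00100011)
  MOV R3, 181  → R3 = 181 (0b10110101)
  OR R5, R3   → R5 = 35 OR 181 = 183 (0b10110111)
Final: R5 = 183

183


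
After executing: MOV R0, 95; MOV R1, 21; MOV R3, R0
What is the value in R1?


Register state trace:
  MOV R0, 95  → R0 = 95
  MOV R1, 21  → R1 = 21
  MOV R3, R0  → R3 = 95
Final: R1 = 21

21


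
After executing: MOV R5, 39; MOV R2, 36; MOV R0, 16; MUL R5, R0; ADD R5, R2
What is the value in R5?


Register state trace:
  MOV R5, 39  → R5 = 39
  MOV R2, 36  → R2 = 36
  MOV R0, 16  → R0 = 16
  MUL R5, R0  → R5 = 39 * 16 = 624
  ADD R5, R2  → R5 = 624 + 36 = 660
Final: R5 = 660

660


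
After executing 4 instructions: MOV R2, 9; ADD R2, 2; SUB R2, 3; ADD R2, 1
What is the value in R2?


Register state trace:
  MOV R2, 9  → R2 = 9
  ADD R2, 2  → R2 = 9 + 2 = 11
  SUB R2, 3  → R2 = 11 - 3 = 8
  ADD R2, 1  → R2 = 8 + 1 = 9
Final: R2 = 9

9


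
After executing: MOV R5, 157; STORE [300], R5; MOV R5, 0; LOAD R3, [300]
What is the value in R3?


Register and memory trace:
  MOV R5, 157  → R5 = 157
  STORE [300], R5  → mem[300] = 157
  MOV R5, 0  → R5 = 0
  LOAD R3, [300]  → R3 = mem[300] = 157
Final: R3 = 157

157


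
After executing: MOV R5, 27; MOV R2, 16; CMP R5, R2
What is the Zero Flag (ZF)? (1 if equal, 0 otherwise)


Register state trace:
  MOV R5, 27  → R5 = 27
  MOV R2, 16  → R2 = 16
  CMP R5, R2  → computes 27 - 16 = 11
  Result is nonzero, so values are not equal
ZF = 0

0


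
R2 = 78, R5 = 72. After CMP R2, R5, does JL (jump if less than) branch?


Trace:
  R2 = 78, R5 = 72
  CMP R2, R5  → compares 78 vs 72
  JL checks: is 78 less than 72?
  78 > 72, so condition is false
Branch taken: No

No


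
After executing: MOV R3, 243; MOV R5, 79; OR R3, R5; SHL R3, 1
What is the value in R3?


Register state trace:
  MOV R3, 243  → R3 = 243 (0b11110011)
  MOV R5, 79  → R5 = 79 (0b01001111)
  OR R3, R5  → R3 = 243 OR 79 = 255 (0b11111111)
  SHL R3, 1  → R3 = 255 << 1 = 510
Final: R3 = 510

510


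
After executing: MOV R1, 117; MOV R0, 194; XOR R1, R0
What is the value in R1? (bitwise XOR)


Register state trace:
  MOV R1, 117  → R1 = 117 (0b01110101)
  MOV R0, 194  → R0 = 194 (0b11000010)
  XOR R1, R0  → R1 = 117 XOR 194 = 183 (0b10110111)
Final: R1 = 183

183


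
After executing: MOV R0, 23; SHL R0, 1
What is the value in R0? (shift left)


Register state trace:
  MOV R0, 23  → R0 = 23
  SHL R0, 1  → R0 = 23 << 1 = 23 * 2^1 = 46
Final: R0 = 46

46


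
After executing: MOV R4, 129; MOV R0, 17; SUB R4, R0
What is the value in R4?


Register state trace:
  MOV R4, 129  → R4 = 129
  MOV R0, 17  → R0 = 17
  SUB R4, R0  → R4 = 129 - 17 = 112
Final: R4 = 112

112


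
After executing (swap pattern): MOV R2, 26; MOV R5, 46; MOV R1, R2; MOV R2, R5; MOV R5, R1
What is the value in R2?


Register state trace (swap pattern):
  MOV R2, 26  → R2 = 26
  MOV R5, 46  → R5 = 46
  MOV R1, R2  → R1 = 26  (save R2)
  MOV R2, R5  → R2 = 46  (R2 gets R5's value)
  MOV R5, R1  → R5 = 26  (R5 gets saved value)
Final: R2 = 46

46


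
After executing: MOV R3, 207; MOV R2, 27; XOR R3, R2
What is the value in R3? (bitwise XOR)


Register state trace:
  MOV R3, 207  → R3 = 207 (0b11001111)
  MOV R2, 27  → R2 = 27 (0b00011011)
  XOR R3, R2  → R3 = 207 XOR 27 = 212 (0b11010100)
Final: R3 = 212

212


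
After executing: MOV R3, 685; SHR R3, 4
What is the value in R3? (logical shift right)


Register state trace:
  MOV R3, 685  → R3 = 685
  SHR R3, 4  → R3 = 685 >> 4 = 685 // 2^4 = 42
Final: R3 = 42

42


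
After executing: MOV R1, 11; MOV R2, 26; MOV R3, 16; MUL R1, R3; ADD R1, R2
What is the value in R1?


Register state trace:
  MOV R1, 11  → R1 = 11
  MOV R2, 26  → R2 = 26
  MOV R3, 16  → R3 = 16
  MUL R1, R3  → R1 = 11 * 16 = 176
  ADD R1, R2  → R1 = 176 + 26 = 202
Final: R1 = 202

202


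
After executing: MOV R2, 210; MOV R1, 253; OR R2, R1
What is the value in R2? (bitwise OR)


Register state trace:
  MOV R2, 210  → R2 = 210 (0b11010010)
  MOV R1, 253  → R1 = 253 (0b11111101)
  OR R2, R1   → R2 = 210 OR 253 = 255 (0b11111111)
Final: R2 = 255

255


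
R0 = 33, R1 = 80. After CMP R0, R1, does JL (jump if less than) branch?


Trace:
  R0 = 33, R1 = 80
  CMP R0, R1  → compares 33 vs 80
  JL checks: is 33 less than 80?
  33 < 80, so condition is true
Branch taken: Yes

Yes


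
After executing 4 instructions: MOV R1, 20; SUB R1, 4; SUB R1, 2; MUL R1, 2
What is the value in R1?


Register state trace:
  MOV R1, 20  → R1 = 20
  SUB R1, 4  → R1 = 20 - 4 = 16
  SUB R1, 2  → R1 = 16 - 2 = 14
  MUL R1, 2  → R1 = 14 * 2 = 28
Final: R1 = 28

28


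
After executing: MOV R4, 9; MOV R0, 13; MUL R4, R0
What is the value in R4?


Register state trace:
  MOV R4, 9  → R4 = 9
  MOV R0, 13  → R0 = 13
  MUL R4, R0  → R4 = 9 * 13 = 117
Final: R4 = 117

117


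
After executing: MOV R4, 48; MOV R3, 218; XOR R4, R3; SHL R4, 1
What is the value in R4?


Register state trace:
  MOV R4, 48  → R4 = 48 (0b00110000)
  MOV R3, 218  → R3 = 218 (0b11011010)
  XOR R4, R3  → R4 = 48 XOR 218 = 234 (0b11101010)
  SHL R4, 1  → R4 = 234 << 1 = 468
Final: R4 = 468

468


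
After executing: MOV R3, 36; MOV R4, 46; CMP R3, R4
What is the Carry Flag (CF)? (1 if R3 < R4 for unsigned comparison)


Register state trace:
  MOV R3, 36  → R3 = 36
  MOV R4, 46  → R4 = 46
  CMP R3, R4  → unsigned 36 - 46: borrow occurs
  36 < 46, so CF = 1
CF = 1

1


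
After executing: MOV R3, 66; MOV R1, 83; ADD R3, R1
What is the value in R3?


Register state trace:
  MOV R3, 66  → R3 = 66
  MOV R1, 83  → R1 = 83
  ADD R3, R1  → R3 = 66 + 83 = 149
Final: R3 = 149

149


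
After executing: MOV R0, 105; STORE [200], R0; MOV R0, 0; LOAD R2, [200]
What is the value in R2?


Register and memory trace:
  MOV R0, 105  → R0 = 105
  STORE [200], R0  → mem[200] = 105
  MOV R0, 0  → R0 = 0
  LOAD R2, [200]  → R2 = mem[200] = 105
Final: R2 = 105

105


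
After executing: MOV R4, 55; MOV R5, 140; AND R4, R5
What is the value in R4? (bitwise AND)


Register state trace:
  MOV R4, 55  → R4 = 55 (0b00110111)
  MOV R5, 140  → R5 = 140 (0b10001100)
  AND R4, R5  → R4 = 55 AND 140 = 4 (0b00000100)
Final: R4 = 4

4


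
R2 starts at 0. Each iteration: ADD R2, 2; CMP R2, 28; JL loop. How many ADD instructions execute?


Loop trace (R2 starts at 0, target 28, step 2):
  ADD #1: R2 = 0 + 2 = 2  → 2 < 28, loop
  ADD #2: R2 = 2 + 2 = 4  → 4 < 28, loop
  ADD #3: R2 = 4 + 2 = 6  → 6 < 28, loop
  ADD #4: R2 = 6 + 2 = 8  → 8 < 28, loop
  ADD #5: R2 = 8 + 2 = 10  → 10 < 28, loop
  ADD #6: R2 = 10 + 2 = 12  → 12 < 28, loop
  ADD #7: R2 = 12 + 2 = 14  → 14 < 28, loop
  ADD #8: R2 = 14 + 2 = 16  → 16 < 28, loop
  ADD #9: R2 = 16 + 2 = 18  → 18 < 28, loop
  ADD #10: R2 = 18 + 2 = 20  → 20 < 28, loop
  ADD #11: R2 = 20 + 2 = 22  → 22 < 28, loop
  ADD #12: R2 = 22 + 2 = 24  → 24 < 28, loop
  ADD #13: R2 = 24 + 2 = 26  → 26 < 28, loop
  ADD #14: R2 = 26 + 2 = 28  → 28 >= 28, exit
Total ADD instructions: 14

14


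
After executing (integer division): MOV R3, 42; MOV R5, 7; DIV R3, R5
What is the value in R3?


Register state trace:
  MOV R3, 42  → R3 = 42
  MOV R5, 7  → R5 = 7
  DIV R3, R5  → R3 = 42 // 7 = 6
Final: R3 = 6

6


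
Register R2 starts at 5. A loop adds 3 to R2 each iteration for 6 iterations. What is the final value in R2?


Starting value: R2 = 5
  Iter 1: R2 = 5 + 3 = 8
  Iter 2: R2 = 8 + 3 = 11
  Iter 3: R2 = 11 + 3 = 14
  Iter 4: R2 = 14 + 3 = 17
  Iter 5: R2 = 17 + 3 = 20
  Iter 6: R2 = 20 + 3 = 23
Final: R2 = 23

23


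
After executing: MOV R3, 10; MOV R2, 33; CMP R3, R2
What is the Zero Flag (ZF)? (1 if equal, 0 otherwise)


Register state trace:
  MOV R3, 10  → R3 = 10
  MOV R2, 33  → R2 = 33
  CMP R3, R2  → computes 10 - 33 = -23
  Result is nonzero, so values are not equal
ZF = 0

0


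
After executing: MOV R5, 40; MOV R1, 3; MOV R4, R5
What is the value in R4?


Register state trace:
  MOV R5, 40  → R5 = 40
  MOV R1, 3  → R1 = 3
  MOV R4, R5  → R4 = 40
Final: R4 = 40

40


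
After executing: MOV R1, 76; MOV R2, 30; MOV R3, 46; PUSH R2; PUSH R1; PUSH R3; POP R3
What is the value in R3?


Stack trace (top is rightmost):
  MOV R1, 76  → R1 = 76
  MOV R2, 30  → R2 = 30
  MOV R3, 46  → R3 = 46
  PUSH R2  → stack: [30]
  PUSH R1  → stack: [30, 76]
  PUSH R3  → stack: [30, 76, 46]
  POP R3  → R3 = 46, stack: [30, 76]
Final: R3 = 46

46


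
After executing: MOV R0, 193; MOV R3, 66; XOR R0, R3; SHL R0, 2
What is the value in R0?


Register state trace:
  MOV R0, 193  → R0 = 193 (0b11000001)
  MOV R3, 66  → R3 = 66 (0b01000010)
  XOR R0, R3  → R0 = 193 XOR 66 = 131 (0b10000011)
  SHL R0, 2  → R0 = 131 << 2 = 524
Final: R0 = 524

524


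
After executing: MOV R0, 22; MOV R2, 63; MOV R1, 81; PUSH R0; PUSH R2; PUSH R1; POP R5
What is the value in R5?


Stack trace (top is rightmost):
  MOV R0, 22  → R0 = 22
  MOV R2, 63  → R2 = 63
  MOV R1, 81  → R1 = 81
  PUSH R0  → stack: [22]
  PUSH R2  → stack: [22, 63]
  PUSH R1  → stack: [22, 63, 81]
  POP R5  → R5 = 81, stack: [22, 63]
Final: R5 = 81

81


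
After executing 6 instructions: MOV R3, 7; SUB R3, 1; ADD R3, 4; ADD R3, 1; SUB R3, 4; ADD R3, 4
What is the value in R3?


Register state trace:
  MOV R3, 7  → R3 = 7
  SUB R3, 1  → R3 = 7 - 1 = 6
  ADD R3, 4  → R3 = 6 + 4 = 10
  ADD R3, 1  → R3 = 10 + 1 = 11
  SUB R3, 4  → R3 = 11 - 4 = 7
  ADD R3, 4  → R3 = 7 + 4 = 11
Final: R3 = 11

11


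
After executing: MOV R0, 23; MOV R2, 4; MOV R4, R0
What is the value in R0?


Register state trace:
  MOV R0, 23  → R0 = 23
  MOV R2, 4  → R2 = 4
  MOV R4, R0  → R4 = 23
Final: R0 = 23

23


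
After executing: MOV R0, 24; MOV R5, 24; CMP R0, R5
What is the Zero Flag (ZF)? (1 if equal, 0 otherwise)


Register state trace:
  MOV R0, 24  → R0 = 24
  MOV R5, 24  → R5 = 24
  CMP R0, R5  → computes 24 - 24 = 0
  Result is zero, so values are equal
ZF = 1

1


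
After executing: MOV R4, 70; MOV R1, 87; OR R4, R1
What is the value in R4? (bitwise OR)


Register state trace:
  MOV R4, 70  → R4 = 70 (0b01000110)
  MOV R1, 87  → R1 = 87 (0b01010111)
  OR R4, R1   → R4 = 70 OR 87 = 87 (0b01010111)
Final: R4 = 87

87


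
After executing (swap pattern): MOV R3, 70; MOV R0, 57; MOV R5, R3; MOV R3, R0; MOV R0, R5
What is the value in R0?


Register state trace (swap pattern):
  MOV R3, 70  → R3 = 70
  MOV R0, 57  → R0 = 57
  MOV R5, R3  → R5 = 70  (save R3)
  MOV R3, R0  → R3 = 57  (R3 gets R0's value)
  MOV R0, R5  → R0 = 70  (R0 gets saved value)
Final: R0 = 70

70
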